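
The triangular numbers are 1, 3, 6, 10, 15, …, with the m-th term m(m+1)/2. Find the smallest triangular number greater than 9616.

9730

Solve n(n+1)/2 > 9616 for integer n.
The largest n with value ≤ 9616 is 138 (since 9591 ≤ 9616 < 9730), so the first above is n = 139, value 9730.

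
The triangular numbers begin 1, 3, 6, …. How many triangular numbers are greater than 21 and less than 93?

7

The n-th triangular number is n(n+1)/2.
Smallest index with value > 21: n = 7 (giving 28).
Largest index with value < 93: n = 13 (giving 91).
Indices 7 through 13: 7 terms.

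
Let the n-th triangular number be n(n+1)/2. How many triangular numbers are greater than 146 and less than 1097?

The n-th triangular number is n(n+1)/2.
Smallest index with value > 146: n = 17 (giving 153).
Largest index with value < 1097: n = 46 (giving 1081).
Indices 17 through 46: 30 terms.

30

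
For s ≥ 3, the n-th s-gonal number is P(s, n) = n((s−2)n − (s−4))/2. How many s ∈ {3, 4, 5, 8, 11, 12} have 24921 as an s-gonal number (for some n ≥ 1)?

s = 3: P(3, 222) = 24753 and P(3, 223) = 24976; 24921 is not s-gonal.
s = 4: P(4, 157) = 24649 and P(4, 158) = 24964; 24921 is not s-gonal.
s = 5: P(5, 129) = 24897 and P(5, 130) = 25285; 24921 is not s-gonal.
s = 8: P(8, 91) = 24661 and P(8, 92) = 25208; 24921 is not s-gonal.
s = 11: P(11, 74) = 24383 and P(11, 75) = 25050; 24921 is not s-gonal.
s = 12: P(12, 71) = 24921. ✓
Hits: s ∈ {12} → 1.

1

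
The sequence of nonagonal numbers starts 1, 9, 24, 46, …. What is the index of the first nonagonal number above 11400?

58

Solve n(7n−5)/2 > 11400 for integer n.
The largest n with value ≤ 11400 is 57 (since 11229 ≤ 11400 < 11629), so the first above is n = 58, value 11629.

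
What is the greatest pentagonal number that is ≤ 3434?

Solve n(3n−1)/2 ≤ 3434 for integer n.
n = 48 gives 3432 ≤ 3434, while n = 49 gives 3577 > 3434; so the answer is 3432.

3432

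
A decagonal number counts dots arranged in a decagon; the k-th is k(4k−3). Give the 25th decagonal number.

25·(4·25 − 3) = 25·97 = 2425.

2425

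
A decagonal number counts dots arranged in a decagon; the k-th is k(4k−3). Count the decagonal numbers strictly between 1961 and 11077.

The n-th decagonal number is n(4n−3).
Smallest index with value > 1961: n = 23 (giving 2047).
Largest index with value < 11077: n = 52 (giving 10660).
Indices 23 through 52: 30 terms.

30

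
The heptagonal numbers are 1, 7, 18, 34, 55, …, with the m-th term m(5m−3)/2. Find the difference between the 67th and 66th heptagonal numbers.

Consecutive heptagonal numbers differ by 5n − 4: here 5·67 − 4 = 331.

331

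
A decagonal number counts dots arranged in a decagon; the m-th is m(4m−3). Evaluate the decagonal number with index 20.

1540

The 20th decagonal number is n(4n−3) with n = 20.
20·(4·20 − 3) = 20·77 = 1540.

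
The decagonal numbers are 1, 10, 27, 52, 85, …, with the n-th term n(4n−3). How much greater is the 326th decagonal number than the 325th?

2601

Consecutive decagonal numbers differ by 8n − 7: here 8·326 − 7 = 2601.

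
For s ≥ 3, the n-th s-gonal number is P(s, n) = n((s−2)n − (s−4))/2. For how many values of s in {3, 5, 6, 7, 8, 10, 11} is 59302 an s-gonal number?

s = 3: P(3, 343) = 58996 and P(3, 344) = 59340; 59302 is not s-gonal.
s = 5: P(5, 199) = 59302. ✓
s = 6: P(6, 172) = 58996 and P(6, 173) = 59685; 59302 is not s-gonal.
s = 7: P(7, 154) = 59059 and P(7, 155) = 59830; 59302 is not s-gonal.
s = 8: P(8, 140) = 58520 and P(8, 141) = 59361; 59302 is not s-gonal.
s = 10: P(10, 122) = 59170 and P(10, 123) = 60147; 59302 is not s-gonal.
s = 11: P(11, 115) = 59110 and P(11, 116) = 60146; 59302 is not s-gonal.
Hits: s ∈ {5} → 1.

1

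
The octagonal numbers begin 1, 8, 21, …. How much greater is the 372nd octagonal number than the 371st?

2227

Consecutive octagonal numbers differ by 6n − 5: here 6·372 − 5 = 2227.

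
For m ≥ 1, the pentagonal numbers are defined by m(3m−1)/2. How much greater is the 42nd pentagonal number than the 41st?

Consecutive pentagonal numbers differ by 3n − 2: here 3·42 − 2 = 124.

124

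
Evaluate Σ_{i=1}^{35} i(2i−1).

Σ i(2i−1) = 2Σi² − Σi over i = 1..35.
Σi = 630 and Σi² = 14910.
2·14910 − 1·630 = 29190.

29190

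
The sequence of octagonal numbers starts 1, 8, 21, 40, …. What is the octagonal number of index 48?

6816

48·(3·48 − 2) = 48·142 = 6816.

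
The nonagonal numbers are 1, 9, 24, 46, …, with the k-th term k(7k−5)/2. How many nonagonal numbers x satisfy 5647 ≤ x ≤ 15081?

26

The n-th nonagonal number is n(7n−5)/2.
Smallest index with value ≥ 5647: n = 41 (giving 5781).
Largest index with value ≤ 15081: n = 66 (giving 15081).
Indices 41 through 66: 26 terms.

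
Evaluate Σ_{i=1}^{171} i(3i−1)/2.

Σ i(3i−1)/2 = (3Σi² − Σi) / 2 over i = 1..171.
Σi = 14706 and Σi² = 1681386.
(3·1681386 − 1·14706) / 2 = 5029452/2 = 2514726.

2514726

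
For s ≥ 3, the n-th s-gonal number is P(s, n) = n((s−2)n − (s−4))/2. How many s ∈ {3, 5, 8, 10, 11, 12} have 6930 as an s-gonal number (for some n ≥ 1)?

1

s = 3: P(3, 117) = 6903 and P(3, 118) = 7021; 6930 is not s-gonal.
s = 5: P(5, 68) = 6902 and P(5, 69) = 7107; 6930 is not s-gonal.
s = 8: P(8, 48) = 6816 and P(8, 49) = 7105; 6930 is not s-gonal.
s = 10: P(10, 42) = 6930. ✓
s = 11: P(11, 39) = 6708 and P(11, 40) = 7060; 6930 is not s-gonal.
s = 12: P(12, 37) = 6697 and P(12, 38) = 7068; 6930 is not s-gonal.
Hits: s ∈ {10} → 1.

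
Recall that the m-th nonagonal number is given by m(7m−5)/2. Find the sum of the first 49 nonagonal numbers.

Σ i(7i−5)/2 = (7Σi² − 5Σi) / 2 over i = 1..49.
Σi = 1225 and Σi² = 40425.
(7·40425 − 5·1225) / 2 = 276850/2 = 138425.

138425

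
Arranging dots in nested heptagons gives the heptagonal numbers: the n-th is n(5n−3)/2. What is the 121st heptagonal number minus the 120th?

601

Consecutive heptagonal numbers differ by 5n − 4: here 5·121 − 4 = 601.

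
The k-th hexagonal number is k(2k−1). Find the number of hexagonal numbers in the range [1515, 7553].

34

The n-th hexagonal number is n(2n−1).
Smallest index with value ≥ 1515: n = 28 (giving 1540).
Largest index with value ≤ 7553: n = 61 (giving 7381).
Indices 28 through 61: 34 terms.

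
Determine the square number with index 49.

The 49th square number is n² with n = 49.
49² = 2401.

2401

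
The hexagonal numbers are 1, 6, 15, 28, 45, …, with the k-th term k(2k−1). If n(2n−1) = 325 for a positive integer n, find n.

13

Set n(2n−1) = 325, giving 2n² − n − 325 = 0.
The discriminant is 1 + 8·325 = 2601, and √2601 = 51.
So n = (1 + 51) / 4 = 52/4 = 13.
Check: 13·(2·13 − 1) = 325. ✓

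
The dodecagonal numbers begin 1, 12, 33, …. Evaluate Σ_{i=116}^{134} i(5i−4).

1477725

Σ i(5i−4) = 5Σi² − 4Σi over i = 116..134.
Σi = 9045 − 6670 = 2375 and Σi² = 811035 − 513590 = 297445.
5·297445 − 4·2375 = 1477725.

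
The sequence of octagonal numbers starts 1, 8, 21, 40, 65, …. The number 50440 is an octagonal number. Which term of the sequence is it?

130

Set n(3n−2) = 50440, giving 3n² − 2n − 50440 = 0.
The discriminant is 4 + 12·50440 = 605284, and √605284 = 778.
So n = (2 + 778) / 6 = 780/6 = 130.
Check: 130·(3·130 − 2) = 50440. ✓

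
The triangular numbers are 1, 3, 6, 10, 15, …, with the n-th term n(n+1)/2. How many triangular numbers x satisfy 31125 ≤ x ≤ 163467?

323

The n-th triangular number is n(n+1)/2.
Smallest index with value ≥ 31125: n = 249 (giving 31125).
Largest index with value ≤ 163467: n = 571 (giving 163306).
Indices 249 through 571: 323 terms.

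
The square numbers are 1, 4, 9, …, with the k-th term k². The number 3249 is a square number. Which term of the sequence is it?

We need n² = 3249, so n = √3249 = 57.

57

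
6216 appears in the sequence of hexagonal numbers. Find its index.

56

Set n(2n−1) = 6216, giving 2n² − n − 6216 = 0.
The discriminant is 1 + 8·6216 = 49729, and √49729 = 223.
So n = (1 + 223) / 4 = 224/4 = 56.
Check: 56·(2·56 − 1) = 6216. ✓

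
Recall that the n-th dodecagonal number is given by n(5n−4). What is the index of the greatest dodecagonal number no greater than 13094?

51

Solve n(5n−4) ≤ 13094 for integer n.
n = 51 gives 12801 ≤ 13094, while n = 52 gives 13312 > 13094; so the answer is index 51.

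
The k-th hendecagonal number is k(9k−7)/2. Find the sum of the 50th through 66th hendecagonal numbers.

Σ i(9i−7)/2 = (9Σi² − 7Σi) / 2 over i = 50..66.
Σi = 2211 − 1225 = 986 and Σi² = 98021 − 40425 = 57596.
(9·57596 − 7·986) / 2 = 511462/2 = 255731.

255731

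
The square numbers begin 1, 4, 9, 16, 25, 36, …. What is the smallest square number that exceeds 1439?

1444

Solve n² > 1439 for integer n.
The largest n with value ≤ 1439 is 37 (since 1369 ≤ 1439 < 1444), so the first above is n = 38, value 1444.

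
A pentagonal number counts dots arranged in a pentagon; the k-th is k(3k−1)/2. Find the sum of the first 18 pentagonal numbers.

Σ i(3i−1)/2 = (3Σi² − Σi) / 2 over i = 1..18.
Σi = 171 and Σi² = 2109.
(3·2109 − 1·171) / 2 = 6156/2 = 3078.

3078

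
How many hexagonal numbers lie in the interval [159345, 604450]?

268

The n-th hexagonal number is n(2n−1).
Smallest index with value ≥ 159345: n = 283 (giving 159895).
Largest index with value ≤ 604450: n = 550 (giving 604450).
Indices 283 through 550: 268 terms.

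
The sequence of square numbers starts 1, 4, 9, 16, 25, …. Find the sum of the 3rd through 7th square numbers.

135

Σ_{i=3}^{7} i² = 140 − 5 = 135.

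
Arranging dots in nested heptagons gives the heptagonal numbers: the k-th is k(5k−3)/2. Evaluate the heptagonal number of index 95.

The 95th heptagonal number is n(5n−3)/2 with n = 95.
95·(5·95 − 3)/2 = 95·472/2 = 95·236 = 22420.

22420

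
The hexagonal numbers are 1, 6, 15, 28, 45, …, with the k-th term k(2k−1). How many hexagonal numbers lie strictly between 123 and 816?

12

The n-th hexagonal number is n(2n−1).
Smallest index with value > 123: n = 9 (giving 153).
Largest index with value < 816: n = 20 (giving 780).
Indices 9 through 20: 12 terms.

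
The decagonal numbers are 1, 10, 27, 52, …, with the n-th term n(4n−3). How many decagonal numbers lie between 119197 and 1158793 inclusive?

366

The n-th decagonal number is n(4n−3).
Smallest index with value ≥ 119197: n = 173 (giving 119197).
Largest index with value ≤ 1158793: n = 538 (giving 1156162).
Indices 173 through 538: 366 terms.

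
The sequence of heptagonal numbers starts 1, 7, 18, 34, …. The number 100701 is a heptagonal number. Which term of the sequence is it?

201

Set n(5n−3)/2 = 100701, giving 5n² − 3n − 201402 = 0.
The discriminant is 9 + 40·100701 = 4028049, and √4028049 = 2007.
So n = (3 + 2007) / 10 = 2010/10 = 201.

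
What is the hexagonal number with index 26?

The 26th hexagonal number is n(2n−1) with n = 26.
26·(2·26 − 1) = 26·51 = 1326.

1326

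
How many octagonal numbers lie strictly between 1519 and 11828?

41

The n-th octagonal number is n(3n−2).
Smallest index with value > 1519: n = 23 (giving 1541).
Largest index with value < 11828: n = 63 (giving 11781).
Indices 23 through 63: 41 terms.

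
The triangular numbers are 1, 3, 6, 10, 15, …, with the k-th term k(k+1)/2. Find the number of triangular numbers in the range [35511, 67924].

The n-th triangular number is n(n+1)/2.
Smallest index with value ≥ 35511: n = 266 (giving 35511).
Largest index with value ≤ 67924: n = 368 (giving 67896).
Indices 266 through 368: 103 terms.

103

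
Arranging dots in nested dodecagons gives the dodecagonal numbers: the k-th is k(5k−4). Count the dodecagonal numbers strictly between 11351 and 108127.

The n-th dodecagonal number is n(5n−4).
Smallest index with value > 11351: n = 49 (giving 11809).
Largest index with value < 108127: n = 147 (giving 107457).
Indices 49 through 147: 99 terms.

99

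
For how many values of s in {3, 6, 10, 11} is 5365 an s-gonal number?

1

s = 3: P(3, 103) = 5356 and P(3, 104) = 5460; 5365 is not s-gonal.
s = 6: P(6, 52) = 5356 and P(6, 53) = 5565; 5365 is not s-gonal.
s = 10: P(10, 37) = 5365. ✓
s = 11: P(11, 34) = 5083 and P(11, 35) = 5390; 5365 is not s-gonal.
Hits: s ∈ {10} → 1.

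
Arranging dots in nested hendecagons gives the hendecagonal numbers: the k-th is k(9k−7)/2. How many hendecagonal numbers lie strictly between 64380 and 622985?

The n-th hendecagonal number is n(9n−7)/2.
Smallest index with value > 64380: n = 121 (giving 65461).
Largest index with value < 622985: n = 372 (giving 621426).
Indices 121 through 372: 252 terms.

252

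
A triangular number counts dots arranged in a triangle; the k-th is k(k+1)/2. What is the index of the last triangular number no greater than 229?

Solve n(n+1)/2 ≤ 229 for integer n.
n = 20 gives 210 ≤ 229, while n = 21 gives 231 > 229; so the answer is index 20.

20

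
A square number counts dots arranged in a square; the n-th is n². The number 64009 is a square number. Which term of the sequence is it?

253

We need n² = 64009, so n = √64009 = 253.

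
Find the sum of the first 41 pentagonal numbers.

35301

Σ i(3i−1)/2 = (3Σi² − Σi) / 2 over i = 1..41.
Σi = 861 and Σi² = 23821.
(3·23821 − 1·861) / 2 = 70602/2 = 35301.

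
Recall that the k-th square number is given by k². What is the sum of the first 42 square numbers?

Σ_{i=1}^{42} i² = 42·43·85/6 = 25585.

25585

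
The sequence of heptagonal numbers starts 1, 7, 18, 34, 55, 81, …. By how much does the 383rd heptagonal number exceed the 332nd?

383·(5·383 − 3)/2 = 366148 and 332·(5·332 − 3)/2 = 275062.
Difference: 366148 − 275062 = 91086.

91086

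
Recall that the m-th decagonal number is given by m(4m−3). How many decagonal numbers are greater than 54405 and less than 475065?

The n-th decagonal number is n(4n−3).
Smallest index with value > 54405: n = 118 (giving 55342).
Largest index with value < 475065: n = 344 (giving 472312).
Indices 118 through 344: 227 terms.

227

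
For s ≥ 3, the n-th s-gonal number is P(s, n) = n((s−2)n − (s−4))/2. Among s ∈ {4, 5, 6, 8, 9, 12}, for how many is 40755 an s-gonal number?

s = 4: P(4, 201) = 40401 and P(4, 202) = 40804; 40755 is not s-gonal.
s = 5: P(5, 165) = 40755. ✓
s = 6: P(6, 143) = 40755. ✓
s = 8: P(8, 116) = 40136 and P(8, 117) = 40833; 40755 is not s-gonal.
s = 9: P(9, 108) = 40554 and P(9, 109) = 41311; 40755 is not s-gonal.
s = 12: P(12, 90) = 40140 and P(12, 91) = 41041; 40755 is not s-gonal.
Hits: s ∈ {5, 6} → 2.

2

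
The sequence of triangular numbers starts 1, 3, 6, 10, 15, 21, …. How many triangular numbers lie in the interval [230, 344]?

The n-th triangular number is n(n+1)/2.
Smallest index with value ≥ 230: n = 21 (giving 231).
Largest index with value ≤ 344: n = 25 (giving 325).
Indices 21 through 25: 5 terms.

5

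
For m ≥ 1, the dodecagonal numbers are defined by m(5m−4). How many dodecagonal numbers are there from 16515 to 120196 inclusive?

98

The n-th dodecagonal number is n(5n−4).
Smallest index with value ≥ 16515: n = 58 (giving 16588).
Largest index with value ≤ 120196: n = 155 (giving 119505).
Indices 58 through 155: 98 terms.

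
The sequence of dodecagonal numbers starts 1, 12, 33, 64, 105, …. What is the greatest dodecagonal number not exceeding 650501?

Solve n(5n−4) ≤ 650501 for integer n.
n = 361 gives 650161 ≤ 650501, while n = 362 gives 653772 > 650501; so the answer is 650161.

650161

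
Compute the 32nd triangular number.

528

The 32nd triangular number is n(n+1)/2 with n = 32.
32·33/2 = 1056/2 = 528.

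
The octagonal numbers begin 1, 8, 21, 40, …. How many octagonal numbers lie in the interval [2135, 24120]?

The n-th octagonal number is n(3n−2).
Smallest index with value ≥ 2135: n = 28 (giving 2296).
Largest index with value ≤ 24120: n = 90 (giving 24120).
Indices 28 through 90: 63 terms.

63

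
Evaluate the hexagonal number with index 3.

15

3·(2·3 − 1) = 3·5 = 15.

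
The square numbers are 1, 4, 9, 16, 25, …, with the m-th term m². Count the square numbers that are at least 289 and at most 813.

The n-th square number is n².
Smallest index with value ≥ 289: n = 17 (giving 289).
Largest index with value ≤ 813: n = 28 (giving 784).
Indices 17 through 28: 12 terms.

12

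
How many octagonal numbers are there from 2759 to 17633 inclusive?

The n-th octagonal number is n(3n−2).
Smallest index with value ≥ 2759: n = 31 (giving 2821).
Largest index with value ≤ 17633: n = 77 (giving 17633).
Indices 31 through 77: 47 terms.

47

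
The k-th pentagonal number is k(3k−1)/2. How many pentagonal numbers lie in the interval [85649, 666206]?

427

The n-th pentagonal number is n(3n−1)/2.
Smallest index with value ≥ 85649: n = 240 (giving 86280).
Largest index with value ≤ 666206: n = 666 (giving 665001).
Indices 240 through 666: 427 terms.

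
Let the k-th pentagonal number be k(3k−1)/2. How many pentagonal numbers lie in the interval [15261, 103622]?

162

The n-th pentagonal number is n(3n−1)/2.
Smallest index with value ≥ 15261: n = 102 (giving 15555).
Largest index with value ≤ 103622: n = 263 (giving 103622).
Indices 102 through 263: 162 terms.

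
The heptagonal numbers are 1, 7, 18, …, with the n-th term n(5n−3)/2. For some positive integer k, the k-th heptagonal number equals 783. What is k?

18

Set n(5n−3)/2 = 783, giving 5n² − 3n − 1566 = 0.
The discriminant is 9 + 40·783 = 31329, and √31329 = 177.
So n = (3 + 177) / 10 = 180/10 = 18.
Check: 18·(5·18 − 3)/2 = 783. ✓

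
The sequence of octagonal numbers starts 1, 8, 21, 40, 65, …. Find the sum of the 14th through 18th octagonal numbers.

3710

Σ i(3i−2) = 3Σi² − 2Σi over i = 14..18.
Σi = 171 − 91 = 80 and Σi² = 2109 − 819 = 1290.
3·1290 − 2·80 = 3710.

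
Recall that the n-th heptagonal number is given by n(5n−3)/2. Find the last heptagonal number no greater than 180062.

179158

Solve n(5n−3)/2 ≤ 180062 for integer n.
n = 268 gives 179158 ≤ 180062, while n = 269 gives 180499 > 180062; so the answer is 179158.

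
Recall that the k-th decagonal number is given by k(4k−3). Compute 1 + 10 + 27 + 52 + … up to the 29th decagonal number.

32915

Σ i(4i−3) = 4Σi² − 3Σi over i = 1..29.
Σi = 435 and Σi² = 8555.
4·8555 − 3·435 = 32915.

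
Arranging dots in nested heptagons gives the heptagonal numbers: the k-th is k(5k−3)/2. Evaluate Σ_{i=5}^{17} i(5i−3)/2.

Σ i(5i−3)/2 = (5Σi² − 3Σi) / 2 over i = 5..17.
Σi = 153 − 10 = 143 and Σi² = 1785 − 30 = 1755.
(5·1755 − 3·143) / 2 = 8346/2 = 4173.

4173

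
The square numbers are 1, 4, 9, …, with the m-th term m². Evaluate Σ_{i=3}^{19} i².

Σ_{i=3}^{19} i² = 2470 − 5 = 2465.

2465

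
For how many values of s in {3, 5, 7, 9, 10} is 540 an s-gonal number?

2

s = 3: P(3, 32) = 528 and P(3, 33) = 561; 540 is not s-gonal.
s = 5: P(5, 19) = 532 and P(5, 20) = 590; 540 is not s-gonal.
s = 7: P(7, 15) = 540. ✓
s = 9: P(9, 12) = 474 and P(9, 13) = 559; 540 is not s-gonal.
s = 10: P(10, 12) = 540. ✓
Hits: s ∈ {7, 10} → 2.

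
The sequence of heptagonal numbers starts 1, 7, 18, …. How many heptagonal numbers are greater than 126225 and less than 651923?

The n-th heptagonal number is n(5n−3)/2.
Smallest index with value > 126225: n = 226 (giving 127351).
Largest index with value < 651923: n = 510 (giving 649485).
Indices 226 through 510: 285 terms.

285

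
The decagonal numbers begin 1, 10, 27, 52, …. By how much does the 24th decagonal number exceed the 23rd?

Consecutive decagonal numbers differ by 8n − 7: here 8·24 − 7 = 185.

185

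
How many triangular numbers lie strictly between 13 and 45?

The n-th triangular number is n(n+1)/2.
Smallest index with value > 13: n = 5 (giving 15).
Largest index with value < 45: n = 8 (giving 36).
Indices 5 through 8: 4 terms.

4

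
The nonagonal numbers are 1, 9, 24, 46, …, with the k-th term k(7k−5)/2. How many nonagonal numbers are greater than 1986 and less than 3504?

The n-th nonagonal number is n(7n−5)/2.
Smallest index with value > 1986: n = 25 (giving 2125).
Largest index with value < 3504: n = 31 (giving 3286).
Indices 25 through 31: 7 terms.

7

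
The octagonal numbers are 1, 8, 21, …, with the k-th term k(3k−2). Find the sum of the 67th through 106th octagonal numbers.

Σ i(3i−2) = 3Σi² − 2Σi over i = 67..106.
Σi = 5671 − 2211 = 3460 and Σi² = 402641 − 98021 = 304620.
3·304620 − 2·3460 = 906940.

906940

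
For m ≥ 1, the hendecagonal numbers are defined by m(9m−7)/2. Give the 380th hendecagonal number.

648470

The 380th hendecagonal number is n(9n−7)/2 with n = 380.
380·(9·380 − 7)/2 = 380·3413/2 = 648470.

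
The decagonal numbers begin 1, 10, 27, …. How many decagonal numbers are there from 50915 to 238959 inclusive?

The n-th decagonal number is n(4n−3).
Smallest index with value ≥ 50915: n = 114 (giving 51642).
Largest index with value ≤ 238959: n = 244 (giving 237412).
Indices 114 through 244: 131 terms.

131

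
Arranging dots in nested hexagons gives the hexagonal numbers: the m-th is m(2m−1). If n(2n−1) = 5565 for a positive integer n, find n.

Set n(2n−1) = 5565, giving 2n² − n − 5565 = 0.
The discriminant is 1 + 8·5565 = 44521, and √44521 = 211.
So n = (1 + 211) / 4 = 212/4 = 53.
Check: 53·(2·53 − 1) = 5565. ✓

53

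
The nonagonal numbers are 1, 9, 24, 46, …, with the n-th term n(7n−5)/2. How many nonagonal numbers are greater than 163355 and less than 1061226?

334

The n-th nonagonal number is n(7n−5)/2.
Smallest index with value > 163355: n = 217 (giving 164269).
Largest index with value < 1061226: n = 550 (giving 1057375).
Indices 217 through 550: 334 terms.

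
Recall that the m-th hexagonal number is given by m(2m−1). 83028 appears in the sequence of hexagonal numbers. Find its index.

204

Set n(2n−1) = 83028, giving 2n² − n − 83028 = 0.
The discriminant is 1 + 8·83028 = 664225, and √664225 = 815.
So n = (1 + 815) / 4 = 816/4 = 204.
Check: 204·(2·204 − 1) = 83028. ✓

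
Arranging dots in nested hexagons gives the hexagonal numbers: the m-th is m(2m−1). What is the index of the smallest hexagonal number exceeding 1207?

25

Solve n(2n−1) > 1207 for integer n.
The largest n with value ≤ 1207 is 24 (since 1128 ≤ 1207 < 1225), so the first above is n = 25, value 1225.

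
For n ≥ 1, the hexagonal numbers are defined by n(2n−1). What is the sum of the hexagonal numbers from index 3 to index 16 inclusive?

2849

Σ i(2i−1) = 2Σi² − Σi over i = 3..16.
Σi = 136 − 3 = 133 and Σi² = 1496 − 5 = 1491.
2·1491 − 1·133 = 2849.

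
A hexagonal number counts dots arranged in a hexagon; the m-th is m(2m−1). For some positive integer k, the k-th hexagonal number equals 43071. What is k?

147

Set n(2n−1) = 43071, giving 2n² − n − 43071 = 0.
The discriminant is 1 + 8·43071 = 344569, and √344569 = 587.
So n = (1 + 587) / 4 = 588/4 = 147.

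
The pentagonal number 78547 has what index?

Set n(3n−1)/2 = 78547, giving 3n² − n − 157094 = 0.
The discriminant is 1 + 24·78547 = 1885129, and √1885129 = 1373.
So n = (1 + 1373) / 6 = 1374/6 = 229.
Check: 229·(3·229 − 1)/2 = 78547. ✓

229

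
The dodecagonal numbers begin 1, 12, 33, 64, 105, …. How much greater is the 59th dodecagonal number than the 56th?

1713

59·(5·59 − 4) = 17169 and 56·(5·56 − 4) = 15456.
Difference: 17169 − 15456 = 1713.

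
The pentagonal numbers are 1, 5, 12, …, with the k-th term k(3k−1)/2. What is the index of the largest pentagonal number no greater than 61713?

203

Solve n(3n−1)/2 ≤ 61713 for integer n.
n = 203 gives 61712 ≤ 61713, while n = 204 gives 62322 > 61713; so the answer is index 203.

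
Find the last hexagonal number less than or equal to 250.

231

Solve n(2n−1) ≤ 250 for integer n.
n = 11 gives 231 ≤ 250, while n = 12 gives 276 > 250; so the answer is 231.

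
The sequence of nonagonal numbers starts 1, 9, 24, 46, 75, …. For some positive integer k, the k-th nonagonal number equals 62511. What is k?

Set n(7n−5)/2 = 62511, giving 7n² − 5n − 125022 = 0.
The discriminant is 25 + 56·62511 = 3500641, and √3500641 = 1871.
So n = (5 + 1871) / 14 = 1876/14 = 134.
Check: 134·(7·134 − 5)/2 = 62511. ✓

134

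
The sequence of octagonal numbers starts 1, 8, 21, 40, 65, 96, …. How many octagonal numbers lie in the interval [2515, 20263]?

The n-th octagonal number is n(3n−2).
Smallest index with value ≥ 2515: n = 30 (giving 2640).
Largest index with value ≤ 20263: n = 82 (giving 20008).
Indices 30 through 82: 53 terms.

53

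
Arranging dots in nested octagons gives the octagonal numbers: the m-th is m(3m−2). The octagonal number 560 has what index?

Set n(3n−2) = 560, giving 3n² − 2n − 560 = 0.
The discriminant is 4 + 12·560 = 6724, and √6724 = 82.
So n = (2 + 82) / 6 = 84/6 = 14.

14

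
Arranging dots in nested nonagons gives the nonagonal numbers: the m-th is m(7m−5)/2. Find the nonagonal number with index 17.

969

The 17th nonagonal number is n(7n−5)/2 with n = 17.
17·(7·17 − 5)/2 = 17·114/2 = 17·57 = 969.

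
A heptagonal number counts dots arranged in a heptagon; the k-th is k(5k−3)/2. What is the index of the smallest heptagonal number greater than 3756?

Solve n(5n−3)/2 > 3756 for integer n.
The largest n with value ≤ 3756 is 39 (since 3744 ≤ 3756 < 3940), so the first above is n = 40, value 3940.

40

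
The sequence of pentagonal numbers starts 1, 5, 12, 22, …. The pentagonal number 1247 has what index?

29

Set n(3n−1)/2 = 1247, giving 3n² − n − 2494 = 0.
The discriminant is 1 + 24·1247 = 29929, and √29929 = 173.
So n = (1 + 173) / 6 = 174/6 = 29.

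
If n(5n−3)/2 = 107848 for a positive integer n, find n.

Set n(5n−3)/2 = 107848, giving 5n² − 3n − 215696 = 0.
So n = (3 + 2077) / 10 = 2080/10 = 208.

208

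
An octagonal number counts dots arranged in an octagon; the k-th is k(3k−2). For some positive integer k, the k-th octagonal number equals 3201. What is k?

Set n(3n−2) = 3201, giving 3n² − 2n − 3201 = 0.
So n = (2 + 196) / 6 = 198/6 = 33.

33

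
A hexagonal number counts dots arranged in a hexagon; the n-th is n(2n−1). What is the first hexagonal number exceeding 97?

Solve n(2n−1) > 97 for integer n.
The largest n with value ≤ 97 is 7 (since 91 ≤ 97 < 120), so the first above is n = 8, value 120.

120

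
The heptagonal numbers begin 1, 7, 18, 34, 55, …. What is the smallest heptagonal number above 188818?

190026

Solve n(5n−3)/2 > 188818 for integer n.
The largest n with value ≤ 188818 is 275 (since 188650 ≤ 188818 < 190026), so the first above is n = 276, value 190026.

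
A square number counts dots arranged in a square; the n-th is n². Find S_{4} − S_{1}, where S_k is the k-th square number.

15

4² = 16 and 1² = 1.
Difference: 16 − 1 = 15.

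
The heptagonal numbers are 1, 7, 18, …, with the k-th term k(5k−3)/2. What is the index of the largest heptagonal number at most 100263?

200

Solve n(5n−3)/2 ≤ 100263 for integer n.
n = 200 gives 99700 ≤ 100263, while n = 201 gives 100701 > 100263; so the answer is index 200.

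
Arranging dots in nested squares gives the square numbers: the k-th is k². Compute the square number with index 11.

121

The 11th square number is n² with n = 11.
11² = 121.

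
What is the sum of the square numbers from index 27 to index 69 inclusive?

105694

Σ_{i=27}^{69} i² = 111895 − 6201 = 105694.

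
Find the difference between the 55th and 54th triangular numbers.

Consecutive triangular numbers differ by n: T_{55} − T_{54} = 55.

55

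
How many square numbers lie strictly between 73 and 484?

13

The n-th square number is n².
Smallest index with value > 73: n = 9 (giving 81).
Largest index with value < 484: n = 21 (giving 441).
Indices 9 through 21: 13 terms.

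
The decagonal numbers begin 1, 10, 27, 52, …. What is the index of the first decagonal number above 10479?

52

Solve n(4n−3) > 10479 for integer n.
The largest n with value ≤ 10479 is 51 (since 10251 ≤ 10479 < 10660), so the first above is n = 52, value 10660.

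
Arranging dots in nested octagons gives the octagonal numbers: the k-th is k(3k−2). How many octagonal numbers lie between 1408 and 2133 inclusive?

The n-th octagonal number is n(3n−2).
Smallest index with value ≥ 1408: n = 22 (giving 1408).
Largest index with value ≤ 2133: n = 27 (giving 2133).
Indices 22 through 27: 6 terms.

6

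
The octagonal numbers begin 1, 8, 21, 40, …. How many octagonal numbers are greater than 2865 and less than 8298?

21

The n-th octagonal number is n(3n−2).
Smallest index with value > 2865: n = 32 (giving 3008).
Largest index with value < 8298: n = 52 (giving 8008).
Indices 32 through 52: 21 terms.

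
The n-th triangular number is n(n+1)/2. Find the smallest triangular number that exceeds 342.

351

Solve n(n+1)/2 > 342 for integer n.
The largest n with value ≤ 342 is 25 (since 325 ≤ 342 < 351), so the first above is n = 26, value 351.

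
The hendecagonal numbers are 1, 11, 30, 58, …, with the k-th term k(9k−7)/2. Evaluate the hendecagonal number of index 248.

The 248th hendecagonal number is n(9n−7)/2 with n = 248.
248·(9·248 − 7)/2 = 248·2225/2 = 275900.

275900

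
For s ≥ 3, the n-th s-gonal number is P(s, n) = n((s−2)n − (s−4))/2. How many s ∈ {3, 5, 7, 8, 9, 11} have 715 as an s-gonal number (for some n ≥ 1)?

2

s = 3: P(3, 37) = 703 and P(3, 38) = 741; 715 is not s-gonal.
s = 5: P(5, 22) = 715. ✓
s = 7: P(7, 17) = 697 and P(7, 18) = 783; 715 is not s-gonal.
s = 8: P(8, 15) = 645 and P(8, 16) = 736; 715 is not s-gonal.
s = 9: P(9, 14) = 651 and P(9, 15) = 750; 715 is not s-gonal.
s = 11: P(11, 13) = 715. ✓
Hits: s ∈ {5, 11} → 2.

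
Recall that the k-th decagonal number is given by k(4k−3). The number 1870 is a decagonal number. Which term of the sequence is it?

Set n(4n−3) = 1870, giving 4n² − 3n − 1870 = 0.
The discriminant is 9 + 16·1870 = 29929, and √29929 = 173.
So n = (3 + 173) / 8 = 176/8 = 22.

22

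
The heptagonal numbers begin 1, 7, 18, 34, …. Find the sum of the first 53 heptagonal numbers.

125451

Σ i(5i−3)/2 = (5Σi² − 3Σi) / 2 over i = 1..53.
Σi = 1431 and Σi² = 51039.
(5·51039 − 3·1431) / 2 = 250902/2 = 125451.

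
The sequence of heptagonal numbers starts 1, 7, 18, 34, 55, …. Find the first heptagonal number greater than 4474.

4558

Solve n(5n−3)/2 > 4474 for integer n.
The largest n with value ≤ 4474 is 42 (since 4347 ≤ 4474 < 4558), so the first above is n = 43, value 4558.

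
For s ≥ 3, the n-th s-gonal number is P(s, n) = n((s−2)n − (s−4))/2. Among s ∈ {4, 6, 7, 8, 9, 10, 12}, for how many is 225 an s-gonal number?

s = 4: P(4, 15) = 225. ✓
s = 6: P(6, 10) = 190 and P(6, 11) = 231; 225 is not s-gonal.
s = 7: P(7, 9) = 189 and P(7, 10) = 235; 225 is not s-gonal.
s = 8: P(8, 9) = 225. ✓
s = 9: P(9, 8) = 204 and P(9, 9) = 261; 225 is not s-gonal.
s = 10: P(10, 7) = 175 and P(10, 8) = 232; 225 is not s-gonal.
s = 12: P(12, 7) = 217 and P(12, 8) = 288; 225 is not s-gonal.
Hits: s ∈ {4, 8} → 2.

2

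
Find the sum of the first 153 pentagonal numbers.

1802493

Σ i(3i−1)/2 = (3Σi² − Σi) / 2 over i = 1..153.
Σi = 11781 and Σi² = 1205589.
(3·1205589 − 1·11781) / 2 = 3604986/2 = 1802493.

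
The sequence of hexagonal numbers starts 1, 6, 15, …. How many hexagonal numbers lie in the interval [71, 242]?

5

The n-th hexagonal number is n(2n−1).
Smallest index with value ≥ 71: n = 7 (giving 91).
Largest index with value ≤ 242: n = 11 (giving 231).
Indices 7 through 11: 5 terms.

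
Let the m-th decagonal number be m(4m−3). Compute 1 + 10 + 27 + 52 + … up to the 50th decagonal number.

167875

Σ i(4i−3) = 4Σi² − 3Σi over i = 1..50.
Σi = 1275 and Σi² = 42925.
4·42925 − 3·1275 = 167875.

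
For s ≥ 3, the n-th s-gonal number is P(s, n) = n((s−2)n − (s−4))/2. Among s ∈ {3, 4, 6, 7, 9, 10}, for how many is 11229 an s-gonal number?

s = 3: P(3, 149) = 11175 and P(3, 150) = 11325; 11229 is not s-gonal.
s = 4: P(4, 105) = 11025 and P(4, 106) = 11236; 11229 is not s-gonal.
s = 6: P(6, 75) = 11175 and P(6, 76) = 11476; 11229 is not s-gonal.
s = 7: P(7, 67) = 11122 and P(7, 68) = 11458; 11229 is not s-gonal.
s = 9: P(9, 57) = 11229. ✓
s = 10: P(10, 53) = 11077 and P(10, 54) = 11502; 11229 is not s-gonal.
Hits: s ∈ {9} → 1.

1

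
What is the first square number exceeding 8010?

8100

Solve n² > 8010 for integer n.
The largest n with value ≤ 8010 is 89 (since 7921 ≤ 8010 < 8100), so the first above is n = 90, value 8100.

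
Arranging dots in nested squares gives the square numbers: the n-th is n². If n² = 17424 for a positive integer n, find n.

132

We need n² = 17424, so n = √17424 = 132.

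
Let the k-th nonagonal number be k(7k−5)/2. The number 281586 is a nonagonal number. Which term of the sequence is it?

284

Set n(7n−5)/2 = 281586, giving 7n² − 5n − 563172 = 0.
The discriminant is 25 + 56·281586 = 15768841, and √15768841 = 3971.
So n = (5 + 3971) / 14 = 3976/14 = 284.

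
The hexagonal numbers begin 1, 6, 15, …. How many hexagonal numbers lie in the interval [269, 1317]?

14

The n-th hexagonal number is n(2n−1).
Smallest index with value ≥ 269: n = 12 (giving 276).
Largest index with value ≤ 1317: n = 25 (giving 1225).
Indices 12 through 25: 14 terms.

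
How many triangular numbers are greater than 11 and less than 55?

5

The n-th triangular number is n(n+1)/2.
Smallest index with value > 11: n = 5 (giving 15).
Largest index with value < 55: n = 9 (giving 45).
Indices 5 through 9: 5 terms.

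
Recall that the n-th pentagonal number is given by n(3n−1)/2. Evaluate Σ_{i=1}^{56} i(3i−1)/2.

Σ i(3i−1)/2 = (3Σi² − Σi) / 2 over i = 1..56.
Σi = 1596 and Σi² = 60116.
(3·60116 − 1·1596) / 2 = 178752/2 = 89376.

89376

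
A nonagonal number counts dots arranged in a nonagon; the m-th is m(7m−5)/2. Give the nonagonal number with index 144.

72216

144·(7·144 − 5)/2 = 144·1003/2 = 72216.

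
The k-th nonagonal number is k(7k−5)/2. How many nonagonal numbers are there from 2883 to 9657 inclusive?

The n-th nonagonal number is n(7n−5)/2.
Smallest index with value ≥ 2883: n = 30 (giving 3075).
Largest index with value ≤ 9657: n = 52 (giving 9334).
Indices 30 through 52: 23 terms.

23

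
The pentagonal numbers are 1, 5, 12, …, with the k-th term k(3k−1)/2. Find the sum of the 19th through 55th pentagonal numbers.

81622

Σ i(3i−1)/2 = (3Σi² − Σi) / 2 over i = 19..55.
Σi = 1540 − 171 = 1369 and Σi² = 56980 − 2109 = 54871.
(3·54871 − 1·1369) / 2 = 163244/2 = 81622.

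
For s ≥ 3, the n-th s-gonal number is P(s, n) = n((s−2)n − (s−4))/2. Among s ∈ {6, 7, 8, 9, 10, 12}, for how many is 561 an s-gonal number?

s = 6: P(6, 17) = 561. ✓
s = 7: P(7, 15) = 540 and P(7, 16) = 616; 561 is not s-gonal.
s = 8: P(8, 14) = 560 and P(8, 15) = 645; 561 is not s-gonal.
s = 9: P(9, 13) = 559 and P(9, 14) = 651; 561 is not s-gonal.
s = 10: P(10, 12) = 540 and P(10, 13) = 637; 561 is not s-gonal.
s = 12: P(12, 11) = 561. ✓
Hits: s ∈ {6, 12} → 2.

2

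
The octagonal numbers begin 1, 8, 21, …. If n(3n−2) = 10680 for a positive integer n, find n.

Set n(3n−2) = 10680, giving 3n² − 2n − 10680 = 0.
The discriminant is 4 + 12·10680 = 128164, and √128164 = 358.
So n = (2 + 358) / 6 = 360/6 = 60.

60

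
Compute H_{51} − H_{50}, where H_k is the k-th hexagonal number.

Consecutive hexagonal numbers differ by 4n − 3: here 4·51 − 3 = 201.

201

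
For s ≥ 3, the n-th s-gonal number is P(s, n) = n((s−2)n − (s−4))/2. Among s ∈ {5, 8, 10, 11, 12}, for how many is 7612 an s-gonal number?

s = 5: P(5, 71) = 7526 and P(5, 72) = 7740; 7612 is not s-gonal.
s = 8: P(8, 50) = 7400 and P(8, 51) = 7701; 7612 is not s-gonal.
s = 10: P(10, 44) = 7612. ✓
s = 11: P(11, 41) = 7421 and P(11, 42) = 7791; 7612 is not s-gonal.
s = 12: P(12, 39) = 7449 and P(12, 40) = 7840; 7612 is not s-gonal.
Hits: s ∈ {10} → 1.

1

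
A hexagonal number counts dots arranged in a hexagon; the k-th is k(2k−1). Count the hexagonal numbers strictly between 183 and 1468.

18

The n-th hexagonal number is n(2n−1).
Smallest index with value > 183: n = 10 (giving 190).
Largest index with value < 1468: n = 27 (giving 1431).
Indices 10 through 27: 18 terms.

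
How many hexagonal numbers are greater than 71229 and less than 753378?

425

The n-th hexagonal number is n(2n−1).
Smallest index with value > 71229: n = 189 (giving 71253).
Largest index with value < 753378: n = 613 (giving 750925).
Indices 189 through 613: 425 terms.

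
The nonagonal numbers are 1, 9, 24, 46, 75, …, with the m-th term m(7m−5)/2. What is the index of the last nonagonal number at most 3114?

Solve n(7n−5)/2 ≤ 3114 for integer n.
n = 30 gives 3075 ≤ 3114, while n = 31 gives 3286 > 3114; so the answer is index 30.

30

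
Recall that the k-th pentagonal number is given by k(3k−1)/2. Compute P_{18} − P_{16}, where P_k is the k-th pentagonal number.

18·(3·18 − 1)/2 = 477 and 16·(3·16 − 1)/2 = 376.
Difference: 477 − 376 = 101.

101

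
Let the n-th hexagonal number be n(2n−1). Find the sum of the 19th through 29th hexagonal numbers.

Σ i(2i−1) = 2Σi² − Σi over i = 19..29.
Σi = 435 − 171 = 264 and Σi² = 8555 − 2109 = 6446.
2·6446 − 1·264 = 12628.

12628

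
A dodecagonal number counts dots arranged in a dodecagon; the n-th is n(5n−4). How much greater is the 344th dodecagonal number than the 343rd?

Consecutive dodecagonal numbers differ by 10n − 9: here 10·344 − 9 = 3431.

3431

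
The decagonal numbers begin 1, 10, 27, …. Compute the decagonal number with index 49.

9457

The 49th decagonal number is n(4n−3) with n = 49.
49·(4·49 − 3) = 49·193 = 9457.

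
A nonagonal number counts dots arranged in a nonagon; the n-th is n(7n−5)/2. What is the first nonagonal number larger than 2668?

Solve n(7n−5)/2 > 2668 for integer n.
The largest n with value ≤ 2668 is 27 (since 2484 ≤ 2668 < 2674), so the first above is n = 28, value 2674.

2674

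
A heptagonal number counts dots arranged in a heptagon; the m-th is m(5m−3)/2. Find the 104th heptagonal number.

26884

104·(5·104 − 3)/2 = 104·517/2 = 26884.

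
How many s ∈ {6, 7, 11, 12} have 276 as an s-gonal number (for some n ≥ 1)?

s = 6: P(6, 12) = 276. ✓
s = 7: P(7, 10) = 235 and P(7, 11) = 286; 276 is not s-gonal.
s = 11: P(11, 8) = 260 and P(11, 9) = 333; 276 is not s-gonal.
s = 12: P(12, 7) = 217 and P(12, 8) = 288; 276 is not s-gonal.
Hits: s ∈ {6} → 1.

1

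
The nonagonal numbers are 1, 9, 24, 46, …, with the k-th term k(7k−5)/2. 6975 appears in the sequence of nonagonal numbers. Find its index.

45

Set n(7n−5)/2 = 6975, giving 7n² − 5n − 13950 = 0.
The discriminant is 25 + 56·6975 = 390625, and √390625 = 625.
So n = (5 + 625) / 14 = 630/14 = 45.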